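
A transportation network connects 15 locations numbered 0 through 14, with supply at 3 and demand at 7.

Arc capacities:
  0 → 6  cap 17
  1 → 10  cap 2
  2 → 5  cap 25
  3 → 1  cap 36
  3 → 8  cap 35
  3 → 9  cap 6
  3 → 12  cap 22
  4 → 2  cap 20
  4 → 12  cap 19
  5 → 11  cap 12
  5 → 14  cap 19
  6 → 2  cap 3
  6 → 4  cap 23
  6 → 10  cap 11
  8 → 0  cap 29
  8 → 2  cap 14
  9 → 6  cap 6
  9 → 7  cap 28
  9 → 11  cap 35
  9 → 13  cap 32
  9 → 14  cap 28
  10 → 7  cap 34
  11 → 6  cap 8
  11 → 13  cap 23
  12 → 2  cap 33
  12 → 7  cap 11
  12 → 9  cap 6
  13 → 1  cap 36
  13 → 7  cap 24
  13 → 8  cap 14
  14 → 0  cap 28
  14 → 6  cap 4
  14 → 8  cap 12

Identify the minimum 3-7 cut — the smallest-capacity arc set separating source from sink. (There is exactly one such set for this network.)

Min-cut arcs: {(1,10), (3,9), (5,11), (6,10), (12,7), (12,9)} (total capacity 48)

augment #1: 3→9→7 push 6
augment #2: 3→12→7 push 11
augment #3: 3→1→10→7 push 2
augment #4: 3→12→9→7 push 6
augment #5: 3→8→0→6→10→7 push 11
augment #6: 3→8→2→5→11→13→7 push 12
max flow = 48; residual-reachable set from 3 gives S-side
cut edges (S→T): {(1,10), (3,9), (5,11), (6,10), (12,7), (12,9)} total cap 48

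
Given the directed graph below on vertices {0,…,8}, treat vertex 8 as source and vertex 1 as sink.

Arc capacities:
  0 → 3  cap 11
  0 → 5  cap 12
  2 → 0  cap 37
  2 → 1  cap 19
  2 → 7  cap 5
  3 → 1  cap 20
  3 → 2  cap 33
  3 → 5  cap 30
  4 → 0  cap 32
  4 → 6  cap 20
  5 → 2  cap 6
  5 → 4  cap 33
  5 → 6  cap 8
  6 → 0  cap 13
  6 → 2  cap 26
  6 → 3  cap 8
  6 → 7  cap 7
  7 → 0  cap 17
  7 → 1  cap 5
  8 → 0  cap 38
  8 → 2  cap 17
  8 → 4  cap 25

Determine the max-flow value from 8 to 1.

augment #1: 8→2→1 bottleneck 17, total now 17
augment #2: 8→0→3→1 bottleneck 11, total now 28
augment #3: 8→0→5→2→1 bottleneck 2, total now 30
augment #4: 8→4→6→3→1 bottleneck 8, total now 38
augment #5: 8→4→6→7→1 bottleneck 5, total now 43

Maximum flow value: 43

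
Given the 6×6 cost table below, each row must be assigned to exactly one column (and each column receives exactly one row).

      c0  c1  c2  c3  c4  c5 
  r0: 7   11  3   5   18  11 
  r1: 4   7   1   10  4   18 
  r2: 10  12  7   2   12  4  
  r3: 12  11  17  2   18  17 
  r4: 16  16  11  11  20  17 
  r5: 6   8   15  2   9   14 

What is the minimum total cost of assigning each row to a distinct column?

Minimum assignment cost: 35

optimal assignment: row0→col2 (cost 3), row1→col4 (cost 4), row2→col5 (cost 4), row3→col3 (cost 2), row4→col1 (cost 16), row5→col0 (cost 6)
total = 3 + 4 + 4 + 2 + 16 + 6 = 35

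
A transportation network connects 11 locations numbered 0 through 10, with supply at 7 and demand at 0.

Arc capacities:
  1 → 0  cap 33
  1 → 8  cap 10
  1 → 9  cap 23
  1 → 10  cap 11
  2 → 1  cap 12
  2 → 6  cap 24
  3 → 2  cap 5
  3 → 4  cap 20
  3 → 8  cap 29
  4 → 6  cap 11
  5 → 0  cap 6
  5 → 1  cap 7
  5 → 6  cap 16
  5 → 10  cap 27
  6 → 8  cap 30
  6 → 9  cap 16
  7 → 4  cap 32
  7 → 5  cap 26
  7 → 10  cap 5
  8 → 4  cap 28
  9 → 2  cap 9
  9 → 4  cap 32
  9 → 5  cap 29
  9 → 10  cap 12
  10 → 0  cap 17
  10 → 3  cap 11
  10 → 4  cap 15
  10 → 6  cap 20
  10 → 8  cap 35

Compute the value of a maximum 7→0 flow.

augment #1: 7→5→0 bottleneck 6, total now 6
augment #2: 7→10→0 bottleneck 5, total now 11
augment #3: 7→5→1→0 bottleneck 7, total now 18
augment #4: 7→5→10→0 bottleneck 12, total now 30
augment #5: 7→4→6→9→2→1→0 bottleneck 9, total now 39
augment #6: 7→5→10→3→2→1→0 bottleneck 1, total now 40
augment #7: 7→4→6→9→10→3→2→1→0 bottleneck 2, total now 42

Maximum flow value: 42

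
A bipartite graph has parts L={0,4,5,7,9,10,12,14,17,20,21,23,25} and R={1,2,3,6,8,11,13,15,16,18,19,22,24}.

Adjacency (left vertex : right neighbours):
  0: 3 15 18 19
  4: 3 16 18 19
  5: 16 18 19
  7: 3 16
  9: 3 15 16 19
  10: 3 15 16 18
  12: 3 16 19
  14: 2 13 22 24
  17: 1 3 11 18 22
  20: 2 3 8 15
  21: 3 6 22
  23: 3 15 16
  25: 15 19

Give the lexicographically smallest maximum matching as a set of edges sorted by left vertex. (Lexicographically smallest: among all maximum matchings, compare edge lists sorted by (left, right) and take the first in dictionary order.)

Lex-smallest maximum matching: {(0,3), (4,16), (5,18), (9,15), (12,19), (14,2), (17,1), (20,8), (21,6)}

|M| = 9 (so the lex-smallest maximum matching has 9 edges)
process left vertices in ascending order; for each, take the smallest-labelled available neighbour that still permits 9 edges overall, or leave it unmatched if none does
lex-smallest matching: {0-3, 4-16, 5-18, 9-15, 12-19, 14-2, 17-1, 20-8, 21-6}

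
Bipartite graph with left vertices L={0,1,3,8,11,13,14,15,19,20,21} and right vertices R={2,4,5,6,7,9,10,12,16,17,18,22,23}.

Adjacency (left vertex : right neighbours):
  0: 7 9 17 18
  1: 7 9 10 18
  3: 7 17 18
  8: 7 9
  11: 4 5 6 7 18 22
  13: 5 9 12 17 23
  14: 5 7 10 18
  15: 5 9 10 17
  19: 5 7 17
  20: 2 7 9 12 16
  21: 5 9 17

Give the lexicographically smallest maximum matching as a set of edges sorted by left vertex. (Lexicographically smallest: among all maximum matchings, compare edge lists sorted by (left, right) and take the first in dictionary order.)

|M| = 9 (so the lex-smallest maximum matching has 9 edges)
process left vertices in ascending order; for each, take the smallest-labelled available neighbour that still permits 9 edges overall, or leave it unmatched if none does
lex-smallest matching: {0-7, 1-9, 3-17, 11-4, 13-12, 14-18, 15-10, 19-5, 20-2}

Lex-smallest maximum matching: {(0,7), (1,9), (3,17), (11,4), (13,12), (14,18), (15,10), (19,5), (20,2)}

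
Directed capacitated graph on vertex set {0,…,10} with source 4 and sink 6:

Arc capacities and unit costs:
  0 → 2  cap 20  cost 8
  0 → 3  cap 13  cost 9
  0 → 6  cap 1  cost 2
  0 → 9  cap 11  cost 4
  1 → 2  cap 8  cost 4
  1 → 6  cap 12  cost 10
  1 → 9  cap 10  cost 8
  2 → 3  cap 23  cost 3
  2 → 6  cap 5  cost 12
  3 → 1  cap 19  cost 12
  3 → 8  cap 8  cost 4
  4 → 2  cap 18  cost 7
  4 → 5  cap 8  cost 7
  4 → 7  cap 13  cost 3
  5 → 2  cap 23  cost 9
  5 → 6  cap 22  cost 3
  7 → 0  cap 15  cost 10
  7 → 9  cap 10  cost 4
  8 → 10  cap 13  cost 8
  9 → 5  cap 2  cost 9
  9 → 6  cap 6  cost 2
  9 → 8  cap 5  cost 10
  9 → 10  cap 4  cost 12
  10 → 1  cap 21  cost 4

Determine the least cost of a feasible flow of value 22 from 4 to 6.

shortest-cost path #1: 4→7→9→6 push 6 @ unit cost 9 (adds 54)
shortest-cost path #2: 4→5→6 push 8 @ unit cost 10 (adds 80)
shortest-cost path #3: 4→7→0→6 push 1 @ unit cost 15 (adds 15)
shortest-cost path #4: 4→2→6 push 5 @ unit cost 19 (adds 95)
shortest-cost path #5: 4→7→9→5→6 push 2 @ unit cost 19 (adds 38)
total cost = 282

Minimum cost for 22 units: 282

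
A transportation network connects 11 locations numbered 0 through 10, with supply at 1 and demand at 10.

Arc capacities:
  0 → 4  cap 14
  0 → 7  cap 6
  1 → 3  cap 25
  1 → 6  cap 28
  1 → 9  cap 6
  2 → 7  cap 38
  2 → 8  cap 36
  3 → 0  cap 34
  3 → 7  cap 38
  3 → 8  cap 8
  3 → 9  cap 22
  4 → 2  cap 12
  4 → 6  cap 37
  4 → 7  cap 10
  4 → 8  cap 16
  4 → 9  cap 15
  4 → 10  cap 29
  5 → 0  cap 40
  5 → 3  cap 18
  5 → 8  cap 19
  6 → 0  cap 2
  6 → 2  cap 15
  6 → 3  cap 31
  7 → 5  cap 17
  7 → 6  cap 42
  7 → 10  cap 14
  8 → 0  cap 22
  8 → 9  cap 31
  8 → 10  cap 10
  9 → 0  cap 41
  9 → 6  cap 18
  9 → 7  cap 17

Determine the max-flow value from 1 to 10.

augment #1: 1→3→7→10 bottleneck 14, total now 14
augment #2: 1→3→8→10 bottleneck 8, total now 22
augment #3: 1→3→0→4→10 bottleneck 3, total now 25
augment #4: 1→6→0→4→10 bottleneck 2, total now 27
augment #5: 1→6→2→8→10 bottleneck 2, total now 29
augment #6: 1→9→0→4→10 bottleneck 6, total now 35
augment #7: 1→6→3→0→4→10 bottleneck 3, total now 38

Maximum flow value: 38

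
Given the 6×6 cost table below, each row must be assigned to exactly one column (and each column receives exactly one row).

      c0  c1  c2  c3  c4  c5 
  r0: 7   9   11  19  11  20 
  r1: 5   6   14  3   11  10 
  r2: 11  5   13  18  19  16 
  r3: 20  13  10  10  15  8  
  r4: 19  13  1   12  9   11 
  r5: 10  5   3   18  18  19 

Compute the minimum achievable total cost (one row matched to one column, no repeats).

Minimum assignment cost: 35

optimal assignment: row0→col0 (cost 7), row1→col3 (cost 3), row2→col1 (cost 5), row3→col5 (cost 8), row4→col4 (cost 9), row5→col2 (cost 3)
total = 7 + 3 + 5 + 8 + 9 + 3 = 35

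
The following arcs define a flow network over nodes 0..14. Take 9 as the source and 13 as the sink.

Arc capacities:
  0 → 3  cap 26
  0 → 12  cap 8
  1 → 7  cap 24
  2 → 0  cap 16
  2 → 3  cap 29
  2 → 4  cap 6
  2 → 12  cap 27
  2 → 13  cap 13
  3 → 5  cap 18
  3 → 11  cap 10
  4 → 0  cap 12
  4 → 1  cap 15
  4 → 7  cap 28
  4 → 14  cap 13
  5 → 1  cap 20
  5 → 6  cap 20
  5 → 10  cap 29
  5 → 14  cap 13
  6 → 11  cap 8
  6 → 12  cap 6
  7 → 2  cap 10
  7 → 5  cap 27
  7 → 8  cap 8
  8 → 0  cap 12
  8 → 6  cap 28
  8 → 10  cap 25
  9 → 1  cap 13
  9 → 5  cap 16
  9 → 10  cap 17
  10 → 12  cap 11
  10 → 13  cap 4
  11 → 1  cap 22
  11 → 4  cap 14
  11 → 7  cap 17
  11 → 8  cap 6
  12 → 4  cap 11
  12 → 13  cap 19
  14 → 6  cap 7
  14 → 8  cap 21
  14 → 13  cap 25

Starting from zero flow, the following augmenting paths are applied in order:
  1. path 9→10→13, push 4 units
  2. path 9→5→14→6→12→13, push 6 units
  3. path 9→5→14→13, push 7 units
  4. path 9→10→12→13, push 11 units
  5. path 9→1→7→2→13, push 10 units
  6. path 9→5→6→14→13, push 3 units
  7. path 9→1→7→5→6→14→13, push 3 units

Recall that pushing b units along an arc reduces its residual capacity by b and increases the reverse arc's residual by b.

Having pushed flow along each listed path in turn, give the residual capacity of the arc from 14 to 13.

Residual capacity of (14,13): 12

after path 1 (9→10→13, push 4): res(14,13)=25
after path 2 (9→5→14→6→12→13, push 6): res(14,13)=25
after path 3 (9→5→14→13, push 7): res(14,13)=18
after path 4 (9→10→12→13, push 11): res(14,13)=18
after path 5 (9→1→7→2→13, push 10): res(14,13)=18
after path 6 (9→5→6→14→13, push 3): res(14,13)=15
after path 7 (9→1→7→5→6→14→13, push 3): res(14,13)=12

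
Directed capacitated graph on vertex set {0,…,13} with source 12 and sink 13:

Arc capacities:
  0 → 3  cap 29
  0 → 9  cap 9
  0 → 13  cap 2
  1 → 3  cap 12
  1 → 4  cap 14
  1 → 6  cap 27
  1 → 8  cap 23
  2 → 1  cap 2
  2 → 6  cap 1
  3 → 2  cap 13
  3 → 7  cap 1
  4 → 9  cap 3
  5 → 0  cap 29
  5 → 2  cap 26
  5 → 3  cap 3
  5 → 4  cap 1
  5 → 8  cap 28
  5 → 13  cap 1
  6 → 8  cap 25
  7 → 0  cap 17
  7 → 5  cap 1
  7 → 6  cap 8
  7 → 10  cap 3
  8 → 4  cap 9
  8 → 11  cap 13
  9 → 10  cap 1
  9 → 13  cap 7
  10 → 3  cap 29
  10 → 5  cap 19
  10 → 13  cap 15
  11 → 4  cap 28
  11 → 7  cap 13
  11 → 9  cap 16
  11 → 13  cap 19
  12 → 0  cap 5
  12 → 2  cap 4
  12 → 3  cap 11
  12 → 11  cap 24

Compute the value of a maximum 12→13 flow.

Maximum flow value: 33

augment #1: 12→0→13 bottleneck 2, total now 2
augment #2: 12→11→13 bottleneck 19, total now 21
augment #3: 12→0→9→13 bottleneck 3, total now 24
augment #4: 12→11→9→13 bottleneck 4, total now 28
augment #5: 12→3→7→5→13 bottleneck 1, total now 29
augment #6: 12→11→7→10→13 bottleneck 1, total now 30
augment #7: 12→2→1→4→9→10→13 bottleneck 1, total now 31
augment #8: 12→2→1→8→11→7→10→13 bottleneck 1, total now 32
augment #9: 12→2→6→8→11→7→10→13 bottleneck 1, total now 33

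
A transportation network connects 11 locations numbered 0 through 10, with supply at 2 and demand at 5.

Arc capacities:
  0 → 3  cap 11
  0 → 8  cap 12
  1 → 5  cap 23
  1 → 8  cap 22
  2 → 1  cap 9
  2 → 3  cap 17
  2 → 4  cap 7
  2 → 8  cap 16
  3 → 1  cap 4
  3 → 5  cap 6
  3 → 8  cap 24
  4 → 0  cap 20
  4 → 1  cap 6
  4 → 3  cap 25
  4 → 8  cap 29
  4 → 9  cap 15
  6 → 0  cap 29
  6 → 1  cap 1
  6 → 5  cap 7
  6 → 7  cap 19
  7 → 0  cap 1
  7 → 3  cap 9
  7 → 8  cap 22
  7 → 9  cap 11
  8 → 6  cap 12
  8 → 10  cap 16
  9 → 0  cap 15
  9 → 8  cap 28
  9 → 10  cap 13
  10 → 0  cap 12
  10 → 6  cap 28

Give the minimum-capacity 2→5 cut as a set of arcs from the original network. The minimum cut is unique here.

augment #1: 2→1→5 push 9
augment #2: 2→3→5 push 6
augment #3: 2→3→1→5 push 4
augment #4: 2→4→1→5 push 6
augment #5: 2→8→6→5 push 7
augment #6: 2→8→6→1→5 push 1
max flow = 33; residual-reachable set from 2 gives S-side
cut edges (S→T): {(2,1), (3,1), (3,5), (4,1), (6,1), (6,5)} total cap 33

Min-cut arcs: {(2,1), (3,1), (3,5), (4,1), (6,1), (6,5)} (total capacity 33)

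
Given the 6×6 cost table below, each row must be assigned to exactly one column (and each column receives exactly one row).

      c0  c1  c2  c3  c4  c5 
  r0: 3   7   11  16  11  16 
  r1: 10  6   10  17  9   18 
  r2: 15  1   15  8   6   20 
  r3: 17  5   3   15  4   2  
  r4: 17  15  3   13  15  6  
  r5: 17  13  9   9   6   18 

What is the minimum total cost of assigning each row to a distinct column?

Minimum assignment cost: 27

optimal assignment: row0→col0 (cost 3), row1→col4 (cost 9), row2→col1 (cost 1), row3→col5 (cost 2), row4→col2 (cost 3), row5→col3 (cost 9)
total = 3 + 9 + 1 + 2 + 3 + 9 = 27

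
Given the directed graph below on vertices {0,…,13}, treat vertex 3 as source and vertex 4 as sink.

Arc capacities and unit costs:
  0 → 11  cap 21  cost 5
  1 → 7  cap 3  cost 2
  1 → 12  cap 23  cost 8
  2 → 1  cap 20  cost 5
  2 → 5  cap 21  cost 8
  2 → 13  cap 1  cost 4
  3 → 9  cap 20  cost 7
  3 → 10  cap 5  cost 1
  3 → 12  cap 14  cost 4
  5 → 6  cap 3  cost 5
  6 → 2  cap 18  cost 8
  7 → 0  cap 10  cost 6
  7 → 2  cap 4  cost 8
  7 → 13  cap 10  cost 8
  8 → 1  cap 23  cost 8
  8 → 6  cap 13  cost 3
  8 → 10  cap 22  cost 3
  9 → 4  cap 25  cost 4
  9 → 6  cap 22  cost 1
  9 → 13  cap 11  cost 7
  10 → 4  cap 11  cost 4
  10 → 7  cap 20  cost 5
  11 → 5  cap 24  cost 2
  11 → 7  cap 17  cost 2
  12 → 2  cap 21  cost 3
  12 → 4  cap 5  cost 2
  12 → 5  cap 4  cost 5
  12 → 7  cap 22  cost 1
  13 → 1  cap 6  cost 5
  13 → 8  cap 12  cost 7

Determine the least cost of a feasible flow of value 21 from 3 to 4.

shortest-cost path #1: 3→10→4 push 5 @ unit cost 5 (adds 25)
shortest-cost path #2: 3→12→4 push 5 @ unit cost 6 (adds 30)
shortest-cost path #3: 3→9→4 push 11 @ unit cost 11 (adds 121)
total cost = 176

Minimum cost for 21 units: 176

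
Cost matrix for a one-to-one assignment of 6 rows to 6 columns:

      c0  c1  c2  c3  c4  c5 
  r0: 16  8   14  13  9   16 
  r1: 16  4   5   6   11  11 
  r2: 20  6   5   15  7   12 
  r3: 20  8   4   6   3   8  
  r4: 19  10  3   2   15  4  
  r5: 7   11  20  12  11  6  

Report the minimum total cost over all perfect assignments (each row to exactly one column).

Minimum assignment cost: 33

optimal assignment: row0→col1 (cost 8), row1→col3 (cost 6), row2→col2 (cost 5), row3→col4 (cost 3), row4→col5 (cost 4), row5→col0 (cost 7)
total = 8 + 6 + 5 + 3 + 4 + 7 = 33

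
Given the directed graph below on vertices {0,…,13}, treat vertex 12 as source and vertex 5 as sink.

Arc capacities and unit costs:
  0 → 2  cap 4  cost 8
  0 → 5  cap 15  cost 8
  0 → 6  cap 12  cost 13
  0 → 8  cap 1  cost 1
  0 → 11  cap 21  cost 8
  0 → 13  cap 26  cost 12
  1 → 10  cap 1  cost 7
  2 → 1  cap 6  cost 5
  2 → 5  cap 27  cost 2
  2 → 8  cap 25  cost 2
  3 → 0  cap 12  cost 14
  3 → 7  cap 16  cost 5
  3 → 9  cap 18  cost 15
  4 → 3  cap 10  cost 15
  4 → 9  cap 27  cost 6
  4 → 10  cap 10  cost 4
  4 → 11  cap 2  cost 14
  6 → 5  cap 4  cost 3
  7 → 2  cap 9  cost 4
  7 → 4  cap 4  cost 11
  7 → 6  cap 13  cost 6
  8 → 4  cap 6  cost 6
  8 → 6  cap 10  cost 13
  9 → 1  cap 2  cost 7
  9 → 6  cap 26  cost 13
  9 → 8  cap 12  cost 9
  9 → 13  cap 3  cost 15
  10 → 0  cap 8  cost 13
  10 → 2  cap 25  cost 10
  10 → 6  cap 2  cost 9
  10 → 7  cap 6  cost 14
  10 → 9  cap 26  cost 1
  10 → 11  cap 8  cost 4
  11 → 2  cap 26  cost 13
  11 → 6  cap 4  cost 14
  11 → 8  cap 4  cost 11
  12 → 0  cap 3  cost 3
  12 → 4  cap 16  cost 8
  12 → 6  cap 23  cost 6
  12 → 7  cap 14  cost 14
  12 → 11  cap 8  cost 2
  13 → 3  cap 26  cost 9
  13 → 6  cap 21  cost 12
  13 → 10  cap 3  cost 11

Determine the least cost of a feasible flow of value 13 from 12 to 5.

Minimum cost for 13 units: 171

shortest-cost path #1: 12→6→5 push 4 @ unit cost 9 (adds 36)
shortest-cost path #2: 12→0→5 push 3 @ unit cost 11 (adds 33)
shortest-cost path #3: 12→11→2→5 push 6 @ unit cost 17 (adds 102)
total cost = 171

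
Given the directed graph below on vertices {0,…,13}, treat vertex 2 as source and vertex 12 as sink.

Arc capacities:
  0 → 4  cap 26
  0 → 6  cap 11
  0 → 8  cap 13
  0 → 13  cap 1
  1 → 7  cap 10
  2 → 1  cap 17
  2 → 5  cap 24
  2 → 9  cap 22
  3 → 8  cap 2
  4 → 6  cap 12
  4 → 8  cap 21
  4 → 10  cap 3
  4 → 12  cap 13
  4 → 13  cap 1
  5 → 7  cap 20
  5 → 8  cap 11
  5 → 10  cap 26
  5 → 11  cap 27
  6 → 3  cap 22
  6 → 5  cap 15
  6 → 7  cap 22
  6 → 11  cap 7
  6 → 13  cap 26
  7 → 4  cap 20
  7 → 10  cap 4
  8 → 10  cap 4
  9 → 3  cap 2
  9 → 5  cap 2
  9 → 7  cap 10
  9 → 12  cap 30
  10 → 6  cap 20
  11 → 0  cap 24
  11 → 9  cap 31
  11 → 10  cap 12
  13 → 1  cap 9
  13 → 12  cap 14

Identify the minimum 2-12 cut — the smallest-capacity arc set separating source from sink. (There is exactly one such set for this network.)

Min-cut arcs: {(1,7), (2,5), (2,9)} (total capacity 56)

augment #1: 2→9→12 push 22
augment #2: 2→1→7→4→12 push 10
augment #3: 2→5→7→4→12 push 3
augment #4: 2→5→11→9→12 push 8
augment #5: 2→5→7→4→13→12 push 1
augment #6: 2→5→10→6→13→12 push 12
max flow = 56; residual-reachable set from 2 gives S-side
cut edges (S→T): {(1,7), (2,5), (2,9)} total cap 56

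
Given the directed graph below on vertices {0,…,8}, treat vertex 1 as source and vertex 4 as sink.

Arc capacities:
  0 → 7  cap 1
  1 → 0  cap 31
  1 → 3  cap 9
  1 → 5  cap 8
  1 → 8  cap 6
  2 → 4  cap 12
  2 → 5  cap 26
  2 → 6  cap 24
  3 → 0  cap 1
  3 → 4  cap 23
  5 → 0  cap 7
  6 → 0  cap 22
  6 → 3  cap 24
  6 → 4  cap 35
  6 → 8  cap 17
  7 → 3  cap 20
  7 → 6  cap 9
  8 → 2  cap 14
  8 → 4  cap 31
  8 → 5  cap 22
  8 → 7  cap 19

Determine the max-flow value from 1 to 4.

augment #1: 1→3→4 bottleneck 9, total now 9
augment #2: 1→8→4 bottleneck 6, total now 15
augment #3: 1→0→7→3→4 bottleneck 1, total now 16

Maximum flow value: 16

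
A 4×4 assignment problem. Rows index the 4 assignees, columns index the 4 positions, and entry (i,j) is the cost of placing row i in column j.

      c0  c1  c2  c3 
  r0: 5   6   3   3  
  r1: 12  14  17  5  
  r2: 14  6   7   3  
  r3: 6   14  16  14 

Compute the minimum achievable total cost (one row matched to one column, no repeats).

optimal assignment: row0→col2 (cost 3), row1→col3 (cost 5), row2→col1 (cost 6), row3→col0 (cost 6)
total = 3 + 5 + 6 + 6 = 20

Minimum assignment cost: 20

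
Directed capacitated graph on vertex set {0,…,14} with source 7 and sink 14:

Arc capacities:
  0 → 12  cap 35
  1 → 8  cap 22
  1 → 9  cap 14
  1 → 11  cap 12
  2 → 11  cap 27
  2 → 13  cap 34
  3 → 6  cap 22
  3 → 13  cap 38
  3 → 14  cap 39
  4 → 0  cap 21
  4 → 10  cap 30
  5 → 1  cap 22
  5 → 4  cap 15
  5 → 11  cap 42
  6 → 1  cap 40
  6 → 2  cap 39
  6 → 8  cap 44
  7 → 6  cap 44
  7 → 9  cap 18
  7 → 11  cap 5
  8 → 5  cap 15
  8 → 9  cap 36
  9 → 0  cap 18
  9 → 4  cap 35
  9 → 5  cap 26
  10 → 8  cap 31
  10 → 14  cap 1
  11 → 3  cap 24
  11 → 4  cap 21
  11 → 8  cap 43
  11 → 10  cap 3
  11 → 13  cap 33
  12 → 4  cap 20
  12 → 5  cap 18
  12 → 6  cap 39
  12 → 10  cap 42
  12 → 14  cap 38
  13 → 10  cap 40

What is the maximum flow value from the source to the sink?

augment #1: 7→11→3→14 bottleneck 5, total now 5
augment #2: 7→9→0→12→14 bottleneck 18, total now 23
augment #3: 7→6→1→11→3→14 bottleneck 12, total now 35
augment #4: 7→6→2→11→3→14 bottleneck 7, total now 42
augment #5: 7→6→2→11→10→14 bottleneck 1, total now 43
augment #6: 7→6→1→9→4→0→12→14 bottleneck 14, total now 57
augment #7: 7→6→2→11→4→0→12→14 bottleneck 3, total now 60

Maximum flow value: 60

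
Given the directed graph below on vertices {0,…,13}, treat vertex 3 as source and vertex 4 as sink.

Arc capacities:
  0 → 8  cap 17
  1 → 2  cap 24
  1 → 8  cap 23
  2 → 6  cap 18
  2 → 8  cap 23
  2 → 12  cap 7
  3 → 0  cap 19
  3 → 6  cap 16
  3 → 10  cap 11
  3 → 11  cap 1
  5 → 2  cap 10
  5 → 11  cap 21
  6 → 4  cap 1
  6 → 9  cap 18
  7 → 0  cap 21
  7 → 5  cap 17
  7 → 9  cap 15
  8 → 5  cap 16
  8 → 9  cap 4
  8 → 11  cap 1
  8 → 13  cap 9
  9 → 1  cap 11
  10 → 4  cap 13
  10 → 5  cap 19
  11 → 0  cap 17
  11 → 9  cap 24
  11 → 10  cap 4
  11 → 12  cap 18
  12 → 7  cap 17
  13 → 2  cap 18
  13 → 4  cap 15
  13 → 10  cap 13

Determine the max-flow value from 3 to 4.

Maximum flow value: 23

augment #1: 3→6→4 bottleneck 1, total now 1
augment #2: 3→10→4 bottleneck 11, total now 12
augment #3: 3→11→10→4 bottleneck 1, total now 13
augment #4: 3→0→8→13→4 bottleneck 9, total now 22
augment #5: 3→0→8→11→10→4 bottleneck 1, total now 23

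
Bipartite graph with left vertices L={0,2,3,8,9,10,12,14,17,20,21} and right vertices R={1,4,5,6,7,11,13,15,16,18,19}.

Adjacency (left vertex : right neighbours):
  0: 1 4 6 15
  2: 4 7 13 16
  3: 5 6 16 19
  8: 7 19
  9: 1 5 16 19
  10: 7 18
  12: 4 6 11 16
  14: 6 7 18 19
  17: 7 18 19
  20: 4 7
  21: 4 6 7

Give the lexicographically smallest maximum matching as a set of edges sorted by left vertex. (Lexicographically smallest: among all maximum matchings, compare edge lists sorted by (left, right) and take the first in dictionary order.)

Lex-smallest maximum matching: {(0,1), (2,13), (3,5), (8,7), (9,16), (10,18), (12,11), (14,6), (17,19), (20,4)}

|M| = 10 (so the lex-smallest maximum matching has 10 edges)
process left vertices in ascending order; for each, take the smallest-labelled available neighbour that still permits 10 edges overall, or leave it unmatched if none does
lex-smallest matching: {0-1, 2-13, 3-5, 8-7, 9-16, 10-18, 12-11, 14-6, 17-19, 20-4}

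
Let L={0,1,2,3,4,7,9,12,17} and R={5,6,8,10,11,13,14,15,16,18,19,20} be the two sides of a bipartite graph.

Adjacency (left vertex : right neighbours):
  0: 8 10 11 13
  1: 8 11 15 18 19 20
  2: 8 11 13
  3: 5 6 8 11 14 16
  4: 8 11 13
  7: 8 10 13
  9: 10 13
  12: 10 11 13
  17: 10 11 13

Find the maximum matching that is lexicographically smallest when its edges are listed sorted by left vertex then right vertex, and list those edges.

Lex-smallest maximum matching: {(0,8), (1,15), (2,11), (3,5), (4,13), (7,10)}

|M| = 6 (so the lex-smallest maximum matching has 6 edges)
process left vertices in ascending order; for each, take the smallest-labelled available neighbour that still permits 6 edges overall, or leave it unmatched if none does
lex-smallest matching: {0-8, 1-15, 2-11, 3-5, 4-13, 7-10}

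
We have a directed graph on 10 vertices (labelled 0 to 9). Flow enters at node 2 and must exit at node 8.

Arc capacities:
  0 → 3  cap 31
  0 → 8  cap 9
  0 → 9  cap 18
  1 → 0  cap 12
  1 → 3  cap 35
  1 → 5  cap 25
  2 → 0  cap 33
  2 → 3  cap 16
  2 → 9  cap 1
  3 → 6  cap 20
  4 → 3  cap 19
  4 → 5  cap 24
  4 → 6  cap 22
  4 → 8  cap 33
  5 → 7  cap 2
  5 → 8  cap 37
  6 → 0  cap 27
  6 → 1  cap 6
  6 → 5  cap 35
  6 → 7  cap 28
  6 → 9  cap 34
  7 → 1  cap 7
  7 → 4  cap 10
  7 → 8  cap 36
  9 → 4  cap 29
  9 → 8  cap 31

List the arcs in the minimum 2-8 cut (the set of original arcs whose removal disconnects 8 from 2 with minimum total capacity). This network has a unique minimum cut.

Min-cut arcs: {(0,8), (0,9), (2,9), (3,6)} (total capacity 48)

augment #1: 2→0→8 push 9
augment #2: 2→9→8 push 1
augment #3: 2→0→9→8 push 18
augment #4: 2→3→6→5→8 push 16
augment #5: 2→0→3→6→5→8 push 4
max flow = 48; residual-reachable set from 2 gives S-side
cut edges (S→T): {(0,8), (0,9), (2,9), (3,6)} total cap 48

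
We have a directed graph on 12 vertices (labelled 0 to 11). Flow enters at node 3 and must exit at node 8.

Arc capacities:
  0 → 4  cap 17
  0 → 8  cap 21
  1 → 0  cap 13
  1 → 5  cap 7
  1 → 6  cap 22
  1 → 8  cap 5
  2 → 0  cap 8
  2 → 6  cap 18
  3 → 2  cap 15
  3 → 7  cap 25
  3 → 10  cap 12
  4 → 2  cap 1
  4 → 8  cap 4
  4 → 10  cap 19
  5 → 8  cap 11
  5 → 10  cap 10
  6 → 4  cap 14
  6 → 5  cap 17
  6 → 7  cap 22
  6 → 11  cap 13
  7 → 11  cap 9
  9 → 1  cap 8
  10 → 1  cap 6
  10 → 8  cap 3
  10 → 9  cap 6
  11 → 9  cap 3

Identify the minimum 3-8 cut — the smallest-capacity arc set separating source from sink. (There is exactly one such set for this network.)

augment #1: 3→10→8 push 3
augment #2: 3→2→0→8 push 8
augment #3: 3→10→1→8 push 5
augment #4: 3→2→6→4→8 push 4
augment #5: 3→2→6→5→8 push 3
augment #6: 3→10→1→0→8 push 1
augment #7: 3→10→9→1→0→8 push 3
augment #8: 3→7→11→9→1→0→8 push 3
max flow = 30; residual-reachable set from 3 gives S-side
cut edges (S→T): {(3,2), (3,10), (11,9)} total cap 30

Min-cut arcs: {(3,2), (3,10), (11,9)} (total capacity 30)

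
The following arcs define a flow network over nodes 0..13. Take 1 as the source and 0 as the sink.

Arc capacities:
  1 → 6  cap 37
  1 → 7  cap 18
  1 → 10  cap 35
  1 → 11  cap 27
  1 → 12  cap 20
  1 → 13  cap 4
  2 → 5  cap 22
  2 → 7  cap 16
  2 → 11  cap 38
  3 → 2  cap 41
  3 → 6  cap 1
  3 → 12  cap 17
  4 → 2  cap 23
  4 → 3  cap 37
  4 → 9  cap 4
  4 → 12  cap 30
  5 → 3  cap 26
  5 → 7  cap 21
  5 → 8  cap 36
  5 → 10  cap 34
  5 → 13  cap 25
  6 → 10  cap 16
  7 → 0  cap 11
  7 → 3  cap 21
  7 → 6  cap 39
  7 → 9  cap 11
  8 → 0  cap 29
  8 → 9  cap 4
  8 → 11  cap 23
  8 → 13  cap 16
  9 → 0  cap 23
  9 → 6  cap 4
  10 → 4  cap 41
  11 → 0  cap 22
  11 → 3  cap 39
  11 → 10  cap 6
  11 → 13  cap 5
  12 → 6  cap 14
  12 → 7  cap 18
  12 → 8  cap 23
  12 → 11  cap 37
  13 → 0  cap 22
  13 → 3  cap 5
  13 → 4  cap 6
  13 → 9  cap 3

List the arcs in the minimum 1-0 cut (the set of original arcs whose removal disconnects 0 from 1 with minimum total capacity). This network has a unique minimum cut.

Min-cut arcs: {(1,13), (2,5), (4,9), (7,0), (7,9), (11,0), (11,13), (12,8)} (total capacity 102)

augment #1: 1→7→0 push 11
augment #2: 1→11→0 push 22
augment #3: 1→13→0 push 4
augment #4: 1→7→9→0 push 7
augment #5: 1→11→13→0 push 5
augment #6: 1→12→8→0 push 20
augment #7: 1→10→4→9→0 push 4
augment #8: 1→10→4→12→8→0 push 3
augment #9: 1→10→4→2→5→8→0 push 6
augment #10: 1→10→4→2→5→13→0 push 13
augment #11: 1→10→4→2→7→9→0 push 4
augment #12: 1→10→4→3→2→5→8→9→0 push 3
max flow = 102; residual-reachable set from 1 gives S-side
cut edges (S→T): {(1,13), (2,5), (4,9), (7,0), (7,9), (11,0), (11,13), (12,8)} total cap 102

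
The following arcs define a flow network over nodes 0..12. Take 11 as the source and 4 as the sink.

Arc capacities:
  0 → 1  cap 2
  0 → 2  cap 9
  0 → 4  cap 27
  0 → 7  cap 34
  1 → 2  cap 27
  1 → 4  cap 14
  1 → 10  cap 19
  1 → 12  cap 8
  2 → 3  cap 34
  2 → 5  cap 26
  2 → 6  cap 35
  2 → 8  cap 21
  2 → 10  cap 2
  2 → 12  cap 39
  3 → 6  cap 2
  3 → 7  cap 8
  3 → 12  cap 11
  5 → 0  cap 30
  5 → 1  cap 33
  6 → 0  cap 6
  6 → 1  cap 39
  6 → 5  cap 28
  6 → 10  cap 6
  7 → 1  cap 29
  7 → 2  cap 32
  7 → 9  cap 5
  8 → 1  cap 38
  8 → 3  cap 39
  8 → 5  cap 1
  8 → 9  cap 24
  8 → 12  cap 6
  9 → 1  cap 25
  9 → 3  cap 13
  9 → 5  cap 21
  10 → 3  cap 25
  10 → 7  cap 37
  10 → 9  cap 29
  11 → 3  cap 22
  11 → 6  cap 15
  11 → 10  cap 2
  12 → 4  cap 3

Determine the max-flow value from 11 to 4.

Maximum flow value: 30

augment #1: 11→3→12→4 bottleneck 3, total now 3
augment #2: 11→6→0→4 bottleneck 6, total now 9
augment #3: 11→6→1→4 bottleneck 9, total now 18
augment #4: 11→3→6→1→4 bottleneck 2, total now 20
augment #5: 11→3→7→1→4 bottleneck 3, total now 23
augment #6: 11→10→9→5→0→4 bottleneck 2, total now 25
augment #7: 11→3→7→2→5→0→4 bottleneck 5, total now 30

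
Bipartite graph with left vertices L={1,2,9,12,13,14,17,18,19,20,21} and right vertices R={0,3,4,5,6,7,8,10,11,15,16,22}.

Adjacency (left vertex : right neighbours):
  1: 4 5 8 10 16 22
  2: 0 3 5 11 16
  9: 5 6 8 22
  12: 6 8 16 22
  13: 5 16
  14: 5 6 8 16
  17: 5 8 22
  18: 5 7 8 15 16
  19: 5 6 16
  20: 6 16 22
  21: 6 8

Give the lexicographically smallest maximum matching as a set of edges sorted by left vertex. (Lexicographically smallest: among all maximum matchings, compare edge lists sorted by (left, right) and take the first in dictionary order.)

Lex-smallest maximum matching: {(1,4), (2,0), (9,5), (12,6), (13,16), (14,8), (17,22), (18,7)}

|M| = 8 (so the lex-smallest maximum matching has 8 edges)
process left vertices in ascending order; for each, take the smallest-labelled available neighbour that still permits 8 edges overall, or leave it unmatched if none does
lex-smallest matching: {1-4, 2-0, 9-5, 12-6, 13-16, 14-8, 17-22, 18-7}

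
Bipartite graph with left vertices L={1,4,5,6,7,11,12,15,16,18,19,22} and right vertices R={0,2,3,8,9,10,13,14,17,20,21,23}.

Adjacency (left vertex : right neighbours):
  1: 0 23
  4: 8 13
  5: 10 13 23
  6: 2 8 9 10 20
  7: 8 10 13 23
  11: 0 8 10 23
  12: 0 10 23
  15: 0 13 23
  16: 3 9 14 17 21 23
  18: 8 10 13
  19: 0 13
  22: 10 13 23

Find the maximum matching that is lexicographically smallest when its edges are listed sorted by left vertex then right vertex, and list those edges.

Lex-smallest maximum matching: {(1,0), (4,8), (5,10), (6,2), (7,13), (11,23), (16,3)}

|M| = 7 (so the lex-smallest maximum matching has 7 edges)
process left vertices in ascending order; for each, take the smallest-labelled available neighbour that still permits 7 edges overall, or leave it unmatched if none does
lex-smallest matching: {1-0, 4-8, 5-10, 6-2, 7-13, 11-23, 16-3}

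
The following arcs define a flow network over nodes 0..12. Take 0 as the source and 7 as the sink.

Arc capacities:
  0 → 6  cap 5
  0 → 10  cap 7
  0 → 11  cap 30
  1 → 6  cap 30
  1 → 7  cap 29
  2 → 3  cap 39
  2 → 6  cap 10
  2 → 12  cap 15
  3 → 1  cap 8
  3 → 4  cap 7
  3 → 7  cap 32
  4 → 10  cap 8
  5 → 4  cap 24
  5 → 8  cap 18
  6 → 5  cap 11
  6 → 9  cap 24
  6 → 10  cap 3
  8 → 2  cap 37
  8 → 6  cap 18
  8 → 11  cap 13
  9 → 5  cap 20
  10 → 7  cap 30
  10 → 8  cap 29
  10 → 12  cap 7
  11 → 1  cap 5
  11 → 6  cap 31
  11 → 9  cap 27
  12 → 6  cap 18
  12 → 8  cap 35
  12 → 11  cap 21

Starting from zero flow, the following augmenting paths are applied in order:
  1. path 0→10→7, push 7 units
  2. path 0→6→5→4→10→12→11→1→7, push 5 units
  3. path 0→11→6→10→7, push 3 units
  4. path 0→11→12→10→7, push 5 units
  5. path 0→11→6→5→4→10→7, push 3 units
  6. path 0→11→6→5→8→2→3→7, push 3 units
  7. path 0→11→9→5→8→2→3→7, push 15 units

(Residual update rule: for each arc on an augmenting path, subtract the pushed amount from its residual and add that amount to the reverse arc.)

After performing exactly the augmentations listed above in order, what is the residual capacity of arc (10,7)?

after path 1 (0→10→7, push 7): res(10,7)=23
after path 2 (0→6→5→4→10→12→11→1→7, push 5): res(10,7)=23
after path 3 (0→11→6→10→7, push 3): res(10,7)=20
after path 4 (0→11→12→10→7, push 5): res(10,7)=15
after path 5 (0→11→6→5→4→10→7, push 3): res(10,7)=12
after path 6 (0→11→6→5→8→2→3→7, push 3): res(10,7)=12
after path 7 (0→11→9→5→8→2→3→7, push 15): res(10,7)=12

Residual capacity of (10,7): 12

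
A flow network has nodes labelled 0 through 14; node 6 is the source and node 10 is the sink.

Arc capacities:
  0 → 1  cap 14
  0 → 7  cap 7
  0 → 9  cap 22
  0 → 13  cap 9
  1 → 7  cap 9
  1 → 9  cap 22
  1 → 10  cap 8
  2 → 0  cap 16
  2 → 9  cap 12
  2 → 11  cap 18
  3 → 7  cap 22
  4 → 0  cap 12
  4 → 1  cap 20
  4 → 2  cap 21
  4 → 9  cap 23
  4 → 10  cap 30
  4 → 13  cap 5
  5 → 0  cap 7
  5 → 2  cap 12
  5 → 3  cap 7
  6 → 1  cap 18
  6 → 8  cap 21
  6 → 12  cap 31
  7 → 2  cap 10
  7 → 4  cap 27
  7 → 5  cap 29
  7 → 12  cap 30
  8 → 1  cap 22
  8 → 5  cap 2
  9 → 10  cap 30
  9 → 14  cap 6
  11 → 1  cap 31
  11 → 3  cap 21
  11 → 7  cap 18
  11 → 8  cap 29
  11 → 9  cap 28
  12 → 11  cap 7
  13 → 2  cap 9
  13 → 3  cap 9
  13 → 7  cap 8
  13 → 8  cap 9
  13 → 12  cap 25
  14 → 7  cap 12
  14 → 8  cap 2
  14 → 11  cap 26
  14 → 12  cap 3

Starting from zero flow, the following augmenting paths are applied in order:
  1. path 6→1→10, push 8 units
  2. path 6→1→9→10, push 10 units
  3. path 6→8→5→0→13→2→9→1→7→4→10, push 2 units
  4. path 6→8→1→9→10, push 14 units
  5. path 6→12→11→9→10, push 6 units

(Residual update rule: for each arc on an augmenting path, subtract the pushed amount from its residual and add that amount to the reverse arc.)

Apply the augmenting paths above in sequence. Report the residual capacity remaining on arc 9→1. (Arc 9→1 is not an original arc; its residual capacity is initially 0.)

Residual capacity of (9,1): 22

after path 1 (6→1→10, push 8): res(9,1)=0
after path 2 (6→1→9→10, push 10): res(9,1)=10
after path 3 (6→8→5→0→13→2→9→1→7→4→10, push 2): res(9,1)=8
after path 4 (6→8→1→9→10, push 14): res(9,1)=22
after path 5 (6→12→11→9→10, push 6): res(9,1)=22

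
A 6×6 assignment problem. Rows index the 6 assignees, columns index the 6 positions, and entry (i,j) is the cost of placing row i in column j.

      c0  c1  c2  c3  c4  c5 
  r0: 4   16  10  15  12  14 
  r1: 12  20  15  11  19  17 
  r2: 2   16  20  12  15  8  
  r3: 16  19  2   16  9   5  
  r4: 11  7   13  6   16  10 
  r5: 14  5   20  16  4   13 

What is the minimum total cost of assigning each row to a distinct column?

Minimum assignment cost: 36

optimal assignment: row0→col0 (cost 4), row1→col3 (cost 11), row2→col5 (cost 8), row3→col2 (cost 2), row4→col1 (cost 7), row5→col4 (cost 4)
total = 4 + 11 + 8 + 2 + 7 + 4 = 36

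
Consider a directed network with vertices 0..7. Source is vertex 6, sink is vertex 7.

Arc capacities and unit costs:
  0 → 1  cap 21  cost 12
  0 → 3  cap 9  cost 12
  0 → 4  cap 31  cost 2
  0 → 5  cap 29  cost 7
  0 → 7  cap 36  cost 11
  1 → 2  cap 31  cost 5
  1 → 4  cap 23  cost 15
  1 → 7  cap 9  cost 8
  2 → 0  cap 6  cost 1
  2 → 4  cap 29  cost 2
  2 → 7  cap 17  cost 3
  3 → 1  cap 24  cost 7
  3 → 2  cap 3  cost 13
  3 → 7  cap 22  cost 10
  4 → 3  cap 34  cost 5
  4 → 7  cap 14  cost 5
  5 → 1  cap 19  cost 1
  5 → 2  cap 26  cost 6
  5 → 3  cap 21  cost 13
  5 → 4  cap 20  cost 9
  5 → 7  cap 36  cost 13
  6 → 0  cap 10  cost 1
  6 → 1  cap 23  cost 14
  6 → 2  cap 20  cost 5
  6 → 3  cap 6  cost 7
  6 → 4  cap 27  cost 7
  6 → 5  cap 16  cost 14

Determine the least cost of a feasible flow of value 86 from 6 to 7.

shortest-cost path #1: 6→2→7 push 17 @ unit cost 8 (adds 136)
shortest-cost path #2: 6→0→4→7 push 10 @ unit cost 8 (adds 80)
shortest-cost path #3: 6→4→7 push 4 @ unit cost 12 (adds 48)
shortest-cost path #4: 6→4→0→7 push 10 @ unit cost 16 (adds 160)
shortest-cost path #5: 6→3→7 push 6 @ unit cost 17 (adds 102)
shortest-cost path #6: 6→2→0→7 push 3 @ unit cost 17 (adds 51)
shortest-cost path #7: 6→1→7 push 9 @ unit cost 22 (adds 198)
shortest-cost path #8: 6→4→3→7 push 13 @ unit cost 22 (adds 286)
shortest-cost path #9: 6→5→7 push 14 @ unit cost 27 (adds 378)
total cost = 1439

Minimum cost for 86 units: 1439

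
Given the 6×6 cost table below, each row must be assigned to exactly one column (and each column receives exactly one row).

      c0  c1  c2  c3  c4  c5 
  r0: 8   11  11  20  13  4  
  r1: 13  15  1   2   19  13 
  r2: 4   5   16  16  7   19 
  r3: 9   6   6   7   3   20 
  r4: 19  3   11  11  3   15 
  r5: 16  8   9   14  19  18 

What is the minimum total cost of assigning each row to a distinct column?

optimal assignment: row0→col5 (cost 4), row1→col3 (cost 2), row2→col0 (cost 4), row3→col4 (cost 3), row4→col1 (cost 3), row5→col2 (cost 9)
total = 4 + 2 + 4 + 3 + 3 + 9 = 25

Minimum assignment cost: 25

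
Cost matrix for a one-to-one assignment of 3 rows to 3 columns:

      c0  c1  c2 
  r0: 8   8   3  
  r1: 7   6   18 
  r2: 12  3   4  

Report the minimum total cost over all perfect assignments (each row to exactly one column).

optimal assignment: row0→col2 (cost 3), row1→col0 (cost 7), row2→col1 (cost 3)
total = 3 + 7 + 3 = 13

Minimum assignment cost: 13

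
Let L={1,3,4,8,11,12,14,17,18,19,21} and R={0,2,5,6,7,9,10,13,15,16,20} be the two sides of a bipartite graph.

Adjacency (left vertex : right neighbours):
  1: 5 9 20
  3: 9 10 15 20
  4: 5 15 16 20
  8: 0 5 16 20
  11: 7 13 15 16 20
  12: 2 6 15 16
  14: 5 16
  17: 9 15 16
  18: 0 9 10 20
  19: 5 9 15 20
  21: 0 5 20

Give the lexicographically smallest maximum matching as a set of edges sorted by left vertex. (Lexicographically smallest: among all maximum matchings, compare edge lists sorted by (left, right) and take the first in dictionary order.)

|M| = 9 (so the lex-smallest maximum matching has 9 edges)
process left vertices in ascending order; for each, take the smallest-labelled available neighbour that still permits 9 edges overall, or leave it unmatched if none does
lex-smallest matching: {1-5, 3-9, 4-15, 8-0, 11-7, 12-2, 14-16, 18-10, 19-20}

Lex-smallest maximum matching: {(1,5), (3,9), (4,15), (8,0), (11,7), (12,2), (14,16), (18,10), (19,20)}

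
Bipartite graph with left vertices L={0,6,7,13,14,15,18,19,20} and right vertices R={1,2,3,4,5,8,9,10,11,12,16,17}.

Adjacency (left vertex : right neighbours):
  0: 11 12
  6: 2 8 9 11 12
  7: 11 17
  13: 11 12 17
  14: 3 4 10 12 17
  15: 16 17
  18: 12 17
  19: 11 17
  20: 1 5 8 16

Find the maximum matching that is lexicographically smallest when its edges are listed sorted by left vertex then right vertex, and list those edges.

|M| = 7 (so the lex-smallest maximum matching has 7 edges)
process left vertices in ascending order; for each, take the smallest-labelled available neighbour that still permits 7 edges overall, or leave it unmatched if none does
lex-smallest matching: {0-11, 6-2, 7-17, 13-12, 14-3, 15-16, 20-1}

Lex-smallest maximum matching: {(0,11), (6,2), (7,17), (13,12), (14,3), (15,16), (20,1)}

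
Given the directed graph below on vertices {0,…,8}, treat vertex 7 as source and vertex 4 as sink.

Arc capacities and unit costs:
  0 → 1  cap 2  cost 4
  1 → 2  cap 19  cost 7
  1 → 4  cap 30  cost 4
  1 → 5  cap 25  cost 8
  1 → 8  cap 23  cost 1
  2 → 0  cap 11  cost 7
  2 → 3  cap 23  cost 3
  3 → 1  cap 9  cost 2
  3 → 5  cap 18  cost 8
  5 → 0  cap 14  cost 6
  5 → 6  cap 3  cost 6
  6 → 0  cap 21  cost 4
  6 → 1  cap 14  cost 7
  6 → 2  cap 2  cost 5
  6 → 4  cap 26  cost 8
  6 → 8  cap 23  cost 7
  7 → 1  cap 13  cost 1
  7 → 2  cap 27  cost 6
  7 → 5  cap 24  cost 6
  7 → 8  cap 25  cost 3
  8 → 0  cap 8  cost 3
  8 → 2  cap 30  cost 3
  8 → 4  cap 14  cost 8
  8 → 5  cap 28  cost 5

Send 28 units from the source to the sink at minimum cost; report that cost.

shortest-cost path #1: 7→1→4 push 13 @ unit cost 5 (adds 65)
shortest-cost path #2: 7→8→4 push 14 @ unit cost 11 (adds 154)
shortest-cost path #3: 7→8→0→1→4 push 1 @ unit cost 14 (adds 14)
total cost = 233

Minimum cost for 28 units: 233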